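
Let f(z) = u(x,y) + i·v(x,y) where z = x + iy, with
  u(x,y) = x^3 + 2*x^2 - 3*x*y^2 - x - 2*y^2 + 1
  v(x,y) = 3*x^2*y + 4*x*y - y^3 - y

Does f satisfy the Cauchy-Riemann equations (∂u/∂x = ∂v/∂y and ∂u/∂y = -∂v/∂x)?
∂u/∂x = 3*x^2 + 4*x - 3*y^2 - 1
∂v/∂y = 3*x^2 + 4*x - 3*y^2 - 1
∂u/∂y = -6*x*y - 4*y
∂v/∂x = 6*x*y + 4*y
∂u/∂x = ∂v/∂y and ∂u/∂y = -∂v/∂x hold identically; f is analytic.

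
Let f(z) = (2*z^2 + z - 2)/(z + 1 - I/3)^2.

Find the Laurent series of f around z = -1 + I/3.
Put w = z - (-1 + I/3), i.e. z = w - 1 + I/3. The denominator is w^2, so it suffices to rewrite the numerator in powers of w.

P(z) = 2*z^2 + z - 2
P(w - 1 + I/3) = -11/9 - I + (-3 + 4*I/3)*w + 2*w^2

Dividing each term by w^2:
  f = (-11/9 - I)/w^2 + (-3 + 4*I/3)/w + 2

Substituting back w = z + 1 - I/3:
  f(z) = (-11/9 - I)/(z + 1 - I/3)^2 + (-3 + 4*I/3)/(z + 1 - I/3) + 2

The series is finite because the numerator is a polynomial; the negative powers form the principal part, and the coefficient of 1/(z + 1 - I/3) gives Res(f, -1 + I/3) = -3 + 4*I/3.

Final answer: (-11/9 - I)/(z + 1 - I/3)^2 + (-3 + 4*I/3)/(z + 1 - I/3) + 2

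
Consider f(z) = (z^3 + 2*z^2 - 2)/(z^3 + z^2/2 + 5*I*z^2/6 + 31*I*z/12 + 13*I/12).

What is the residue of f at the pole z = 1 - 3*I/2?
Write f(z) = P(z)/Q(z) with P(z) = z^3 + 2*z^2 - 2 and Q(z) = z^3 + z^2/2 + 5*I*z^2/6 + 31*I*z/12 + 13*I/12.
The denominator factors as Q(z) = (z + 1/2)*(z + 1 - 2*I/3)*(z - 1 + 3*I/2), so z = 1 - 3*I/2 is a simple zero of Q and P is analytic there; z = 1 - 3*I/2 is therefore a simple pole and
  Res(f, z₀) = P(z₀)/Q'(z₀).

Q'(z) = 3*z^2 + z + 5*I*z/3 + 31*I/12, so Q'(1 - 3*I/2) = -1/4 - 25*I/4.
P(1 - 3*I/2) = -41/4 - 57*I/8.

Res(f, 1 - 3*I/2) = (-41/4 - 57*I/8)/(-1/4 - 25*I/4) = 1507/1252 - 1993*I/1252

Final answer: 1507/1252 - 1993*I/1252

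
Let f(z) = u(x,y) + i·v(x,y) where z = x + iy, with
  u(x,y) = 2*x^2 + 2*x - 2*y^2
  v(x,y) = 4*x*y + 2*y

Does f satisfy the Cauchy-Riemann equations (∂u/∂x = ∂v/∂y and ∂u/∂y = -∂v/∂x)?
∂u/∂x = 4*x + 2
∂v/∂y = 4*x + 2
∂u/∂y = -4*y
∂v/∂x = 4*y
∂u/∂x = ∂v/∂y and ∂u/∂y = -∂v/∂x hold identically; f is analytic.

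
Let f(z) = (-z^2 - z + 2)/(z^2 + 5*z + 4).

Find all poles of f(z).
The singularities of f are the zeros of the denominator. Factoring,
  z^2 + 5*z + 4 = (z + 1)*(z + 4)
so the candidates are z = -1, z = -4.

Check the numerator P(z) = -z^2 - z + 2 at each one:
  P(-1) = 2 ≠ 0, so z = -1 is a (simple) pole.
  P(-4) = -10 ≠ 0, so z = -4 is a (simple) pole.

Poles of f: {-4, -1}

Final answer: {-4, -1}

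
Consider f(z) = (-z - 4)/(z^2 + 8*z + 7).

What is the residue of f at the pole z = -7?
Write f(z) = P(z)/Q(z) with P(z) = -z - 4 and Q(z) = z^2 + 8*z + 7.
The denominator factors as Q(z) = (z + 1)*(z + 7), so z = -7 is a simple zero of Q and P is analytic there; z = -7 is therefore a simple pole and
  Res(f, z₀) = P(z₀)/Q'(z₀).

Q'(z) = 2*z + 8, so Q'(-7) = -6.
P(-7) = 3.

Res(f, -7) = (3)/(-6) = -1/2

Final answer: -1/2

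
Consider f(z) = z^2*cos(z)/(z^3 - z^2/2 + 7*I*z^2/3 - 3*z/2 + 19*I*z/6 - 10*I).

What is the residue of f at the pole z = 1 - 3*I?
(2574/3737 + 318*I/3737)*cos(1 - 3*I)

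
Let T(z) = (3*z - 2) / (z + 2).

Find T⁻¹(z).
Set w = T(z) = (3*z - 2) / (z + 2) and solve for z:
  w*(z + 2) = 3*z - 2
  2*w + z*(w - 3) + 2 = 0
  z*(w - 3) = -2*w - 2
  z = (2*w + 2)/(3 - w)
Renaming the variable, T⁻¹(z) = (2*z + 2)/(-z + 3) = (-2*z - 2)/(z - 3).
(Check: ad - bc = 8 ≠ 0, so T is invertible.)

Final answer: (-2*z - 2)/(z - 3)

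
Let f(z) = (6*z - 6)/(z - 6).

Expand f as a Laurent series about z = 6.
30/(z - 6) + 6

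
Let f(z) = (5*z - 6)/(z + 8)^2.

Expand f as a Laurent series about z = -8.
Put w = z - (-8), i.e. z = w - 8. The denominator is w^2, so it suffices to rewrite the numerator in powers of w.

P(z) = 5*z - 6
P(w - 8) = -46 + 5*w

Dividing each term by w^2:
  f = -46/w^2 + 5/w

Substituting back w = z + 8:
  f(z) = -46/(z + 8)^2 + 5/(z + 8)

The series is finite because the numerator is a polynomial; the negative powers form the principal part, and the coefficient of 1/(z + 8) gives Res(f, -8) = 5.

Final answer: -46/(z + 8)^2 + 5/(z + 8)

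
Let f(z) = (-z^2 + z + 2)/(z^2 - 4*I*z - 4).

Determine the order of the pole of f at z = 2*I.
Factor the denominator:
  z^2 - 4*I*z - 4 = (z - 2*I)^2

The numerator P(z) = -z^2 + z + 2 has P(2*I) = 6 + 2*I ≠ 0, so no factor of (z - 2*I) cancels.
Near z = 2*I we can therefore write f(z) = g(z)/(z - 2*I)^2 with g analytic at 2*I and g(2*I) ≠ 0 (g is just the numerator).

Hence z = 2*I is a pole of order 2.

Final answer: 2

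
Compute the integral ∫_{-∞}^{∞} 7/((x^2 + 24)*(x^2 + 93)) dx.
Let f(z) = 7/((z^2 + 24)*(z^2 + 93)). The denominator has no real zeros and deg Q - deg P = 4 ≥ 2, so the integral of f over the upper semicircle |z| = R tends to 0 as R → ∞. Closing the contour in the upper half-plane,
  ∫_{-∞}^{∞} f(x) dx = 2πi · Σ Res(f, z_k)  over the poles with Im z_k > 0.

Zeros of the denominator: z^2 + 93 = 0 gives z = ±sqrt(93)*I; z^2 + 24 = 0 gives z = ±2*sqrt(6)*I.
Upper half-plane: z = 2*sqrt(6)*I, z = sqrt(93)*I (simple).

Each pole is a simple zero of Q(z) = z^4 + 117*z^2 + 2232, so Res(f, z₀) = P(z₀)/Q'(z₀) with P(z) = 7, Q'(z) = 4*z^3 + 234*z:
  Res(f, 2*sqrt(6)*I) = (7)/(276*sqrt(6)*I) = -7*sqrt(6)*I/1656
  Res(f, sqrt(93)*I) = (7)/(-138*sqrt(93)*I) = 7*sqrt(93)*I/12834

Sum of residues: 7*I*(-31*sqrt(6) + 4*sqrt(93))/51336
∫_{-∞}^{∞} f(x) dx = 2πi · (7*I*(-31*sqrt(6) + 4*sqrt(93))/51336) = 7*pi*(-4*sqrt(93) + 31*sqrt(6))/25668

Final answer: 7*pi*(-4*sqrt(93) + 31*sqrt(6))/25668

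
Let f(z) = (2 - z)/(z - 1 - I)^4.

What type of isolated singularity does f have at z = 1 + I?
pole of order 4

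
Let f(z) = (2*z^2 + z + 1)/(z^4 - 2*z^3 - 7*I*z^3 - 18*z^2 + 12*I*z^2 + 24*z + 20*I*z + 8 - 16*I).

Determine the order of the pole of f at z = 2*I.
Factor the denominator:
  z^4 - 2*z^3 - 7*I*z^3 - 18*z^2 + 12*I*z^2 + 24*z + 20*I*z + 8 - 16*I = (z - 2*I)^3*(z - 2 - I)

The numerator P(z) = 2*z^2 + z + 1 has P(2*I) = -7 + 2*I ≠ 0, so no factor of (z - 2*I) cancels.
Near z = 2*I we can therefore write f(z) = g(z)/(z - 2*I)^3 with g analytic at 2*I and g(2*I) ≠ 0 (g is the numerator divided by the remaining denominator factors).

Hence z = 2*I is a pole of order 3.

Final answer: 3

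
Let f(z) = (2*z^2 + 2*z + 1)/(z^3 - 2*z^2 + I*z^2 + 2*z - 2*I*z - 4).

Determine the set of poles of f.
The singularities of f are the zeros of the denominator. Factoring,
  z^3 - 2*z^2 + I*z^2 + 2*z - 2*I*z - 4 = (z - I)*(z - 2)*(z + 2*I)
so the candidates are z = I, z = 2, z = -2*I.

Check the numerator P(z) = 2*z^2 + 2*z + 1 at each one:
  P(I) = -1 + 2*I ≠ 0, so z = I is a (simple) pole.
  P(2) = 13 ≠ 0, so z = 2 is a (simple) pole.
  P(-2*I) = -7 - 4*I ≠ 0, so z = -2*I is a (simple) pole.

Poles of f: {-2*I, I, 2}

Final answer: {-2*I, I, 2}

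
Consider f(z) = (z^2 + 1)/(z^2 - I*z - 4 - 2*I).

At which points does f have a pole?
The singularities of f are the zeros of the denominator. Factoring,
  z^2 - I*z - 4 - 2*I = (z - 2 - I)*(z + 2)
so the candidates are z = 2 + I, z = -2.

Check the numerator P(z) = z^2 + 1 at each one:
  P(2 + I) = 4 + 4*I ≠ 0, so z = 2 + I is a (simple) pole.
  P(-2) = 5 ≠ 0, so z = -2 is a (simple) pole.

Poles of f: {-2, 2 + I}

Final answer: {-2, 2 + I}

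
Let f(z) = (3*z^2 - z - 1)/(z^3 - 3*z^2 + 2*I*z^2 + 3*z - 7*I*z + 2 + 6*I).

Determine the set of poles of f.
The singularities of f are the zeros of the denominator. Factoring,
  z^3 - 3*z^2 + 2*I*z^2 + 3*z - 7*I*z + 2 + 6*I = (z - 2 - I)*(z + 2*I)*(z - 1 + I)
so the candidates are z = 2 + I, z = -2*I, z = 1 - I.

Check the numerator P(z) = 3*z^2 - z - 1 at each one:
  P(2 + I) = 6 + 11*I ≠ 0, so z = 2 + I is a (simple) pole.
  P(-2*I) = -13 + 2*I ≠ 0, so z = -2*I is a (simple) pole.
  P(1 - I) = -2 - 5*I ≠ 0, so z = 1 - I is a (simple) pole.

Poles of f: {-2*I, 1 - I, 2 + I}

Final answer: {-2*I, 1 - I, 2 + I}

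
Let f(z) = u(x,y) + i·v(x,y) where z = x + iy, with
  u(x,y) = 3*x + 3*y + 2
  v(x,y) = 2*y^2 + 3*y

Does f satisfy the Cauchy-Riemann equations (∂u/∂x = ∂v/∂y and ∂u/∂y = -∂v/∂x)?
∂u/∂x = 3
∂v/∂y = 4*y + 3
∂u/∂y = 3
∂v/∂x = 0
∂u/∂x ≠ ∂v/∂y and ∂u/∂y ≠ -∂v/∂x; the Cauchy-Riemann equations are not satisfied, so f is not analytic.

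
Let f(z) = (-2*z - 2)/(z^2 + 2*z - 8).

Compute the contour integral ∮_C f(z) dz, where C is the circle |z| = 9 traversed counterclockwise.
-4*I*pi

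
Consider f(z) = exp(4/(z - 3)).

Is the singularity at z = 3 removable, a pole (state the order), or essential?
Let u = z - 3. Then
  e^(4/u) = Σ_{k≥0} (4)^k/(k!·u^k) = 1 + 4/u + 8/u^2 + 32/(3*u^3) + ...
which has infinitely many negative powers of u, so exp(4/(z - 3)) has an essential singularity at z = 3.
So the singularity is essential.

Final answer: essential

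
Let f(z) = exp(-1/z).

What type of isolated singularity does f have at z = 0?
Let u = z. Then
  e^(-1/u) = Σ_{k≥0} (-1)^k/(k!·u^k) = 1 - 1/u + 1/(2*u^2) - 1/(6*u^3) + ...
which has infinitely many negative powers of u, so exp(-1/z) has an essential singularity at z = 0.
So the singularity is essential.

Final answer: essential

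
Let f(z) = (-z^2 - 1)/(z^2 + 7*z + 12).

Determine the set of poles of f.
{-4, -3}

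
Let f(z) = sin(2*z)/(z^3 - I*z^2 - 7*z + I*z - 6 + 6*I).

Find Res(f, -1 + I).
(5/34 - 3*I/34)*sin(2 - 2*I)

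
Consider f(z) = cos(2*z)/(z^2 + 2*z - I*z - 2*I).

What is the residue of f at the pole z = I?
Write f(z) = P(z)/Q(z) with P(z) = cos(2*z) and Q(z) = z^2 + 2*z - I*z - 2*I.
The denominator factors as Q(z) = (z + 2)*(z - I), so z = I is a simple zero of Q and P is analytic there; z = I is therefore a simple pole and
  Res(f, z₀) = P(z₀)/Q'(z₀).

Q'(z) = 2*z + 2 - I, so Q'(I) = 2 + I.
P(I) = cosh(2).

Res(f, I) = (cosh(2))/(2 + I) = (2/5 - I/5)*cosh(2)

Final answer: (2/5 - I/5)*cosh(2)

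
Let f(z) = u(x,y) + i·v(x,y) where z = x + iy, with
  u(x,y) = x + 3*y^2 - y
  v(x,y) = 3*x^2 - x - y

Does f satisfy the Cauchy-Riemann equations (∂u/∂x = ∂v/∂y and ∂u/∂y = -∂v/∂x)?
∂u/∂x = 1
∂v/∂y = -1
∂u/∂y = 6*y - 1
∂v/∂x = 6*x - 1
∂u/∂x ≠ ∂v/∂y and ∂u/∂y ≠ -∂v/∂x; the Cauchy-Riemann equations are not satisfied, so f is not analytic.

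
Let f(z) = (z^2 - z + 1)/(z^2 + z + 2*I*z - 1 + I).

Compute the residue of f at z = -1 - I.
Write f(z) = P(z)/Q(z) with P(z) = z^2 - z + 1 and Q(z) = z^2 + z + 2*I*z - 1 + I.
The denominator factors as Q(z) = (z + I)*(z + 1 + I), so z = -1 - I is a simple zero of Q and P is analytic there; z = -1 - I is therefore a simple pole and
  Res(f, z₀) = P(z₀)/Q'(z₀).

Q'(z) = 2*z + 1 + 2*I, so Q'(-1 - I) = -1.
P(-1 - I) = 2 + 3*I.

Res(f, -1 - I) = (2 + 3*I)/(-1) = -2 - 3*I

Final answer: -2 - 3*I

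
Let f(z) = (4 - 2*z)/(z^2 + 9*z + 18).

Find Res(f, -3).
Write f(z) = P(z)/Q(z) with P(z) = 4 - 2*z and Q(z) = z^2 + 9*z + 18.
The denominator factors as Q(z) = (z + 6)*(z + 3), so z = -3 is a simple zero of Q and P is analytic there; z = -3 is therefore a simple pole and
  Res(f, z₀) = P(z₀)/Q'(z₀).

Q'(z) = 2*z + 9, so Q'(-3) = 3.
P(-3) = 10.

Res(f, -3) = (10)/(3) = 10/3

Final answer: 10/3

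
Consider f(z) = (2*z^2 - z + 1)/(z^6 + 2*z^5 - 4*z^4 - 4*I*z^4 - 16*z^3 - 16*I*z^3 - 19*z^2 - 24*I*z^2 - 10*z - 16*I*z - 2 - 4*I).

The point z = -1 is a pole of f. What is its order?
Factor the denominator:
  z^6 + 2*z^5 - 4*z^4 - 4*I*z^4 - 16*z^3 - 16*I*z^3 - 19*z^2 - 24*I*z^2 - 10*z - 16*I*z - 2 - 4*I = (z + 1)^4*(z - 3 - I)*(z + 1 + I)

The numerator P(z) = 2*z^2 - z + 1 has P(-1) = 4 ≠ 0, so no factor of (z + 1) cancels.
Near z = -1 we can therefore write f(z) = g(z)/(z + 1)^4 with g analytic at -1 and g(-1) ≠ 0 (g is the numerator divided by the remaining denominator factors).

Hence z = -1 is a pole of order 4.

Final answer: 4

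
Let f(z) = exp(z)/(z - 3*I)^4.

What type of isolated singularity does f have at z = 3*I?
Write f(z) = g(z)/(z - 3*I)^4 with g(z) = exp(z).
g is entire and g(3*I) = exp(3*I) ≠ 0, so no factor of (z - 3*I) cancels: the Laurent expansion of f about z = 3*I starts at the power -4, i.e. lim_{z→z₀} (z - z₀)^4 f(z) = exp(3*I) is finite and nonzero.
So z = 3*I is a pole of order 4.

Final answer: pole of order 4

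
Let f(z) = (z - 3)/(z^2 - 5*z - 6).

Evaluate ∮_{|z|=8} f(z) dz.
By the residue theorem, ∮_C f(z) dz = 2πi · (sum of the residues of f at the poles inside |z| = 8).

The denominator factors as (z + 1)*(z - 6), so the singularities of f are simple poles at z = -1, z = 6.
  |-1|² = 1 < 64 = 8², so this pole is inside the contour.
  |6|² = 36 < 64 = 8², so this pole is inside the contour.

With P(z) = z - 3 and Q(z) = z^2 - 5*z - 6, each pole is simple, so Res(f, z₀) = P(z₀)/Q'(z₀) with Q'(z) = 2*z - 5.
  Res(f, -1) = P(-1)/Q'(-1) = (-4)/(-7) = 4/7
  Res(f, 6) = P(6)/Q'(6) = (3)/(7) = 3/7

Sum of residues inside C: 1
∮_C f(z) dz = 2πi · (1) = 2*I*pi

Final answer: 2*I*pi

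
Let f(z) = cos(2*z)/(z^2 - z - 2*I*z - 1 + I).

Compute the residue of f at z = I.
Write f(z) = P(z)/Q(z) with P(z) = cos(2*z) and Q(z) = z^2 - z - 2*I*z - 1 + I.
The denominator factors as Q(z) = (z - 1 - I)*(z - I), so z = I is a simple zero of Q and P is analytic there; z = I is therefore a simple pole and
  Res(f, z₀) = P(z₀)/Q'(z₀).

Q'(z) = 2*z - 1 - 2*I, so Q'(I) = -1.
P(I) = cosh(2).

Res(f, I) = (cosh(2))/(-1) = -cosh(2)

Final answer: -cosh(2)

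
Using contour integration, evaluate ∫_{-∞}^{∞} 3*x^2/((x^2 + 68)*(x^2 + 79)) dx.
Let f(z) = 3*z^2/((z^2 + 68)*(z^2 + 79)). The denominator has no real zeros and deg Q - deg P = 2 ≥ 2, so the integral of f over the upper semicircle |z| = R tends to 0 as R → ∞. Closing the contour in the upper half-plane,
  ∫_{-∞}^{∞} f(x) dx = 2πi · Σ Res(f, z_k)  over the poles with Im z_k > 0.

Zeros of the denominator: z^2 + 79 = 0 gives z = ±sqrt(79)*I; z^2 + 68 = 0 gives z = ±2*sqrt(17)*I.
Upper half-plane: z = 2*sqrt(17)*I, z = sqrt(79)*I (simple).

Each pole is a simple zero of Q(z) = z^4 + 147*z^2 + 5372, so Res(f, z₀) = P(z₀)/Q'(z₀) with P(z) = 3*z^2, Q'(z) = 4*z^3 + 294*z:
  Res(f, 2*sqrt(17)*I) = (-204)/(44*sqrt(17)*I) = 3*sqrt(17)*I/11
  Res(f, sqrt(79)*I) = (-237)/(-22*sqrt(79)*I) = -3*sqrt(79)*I/22

Sum of residues: 3*I*(-sqrt(79) + 2*sqrt(17))/22
∫_{-∞}^{∞} f(x) dx = 2πi · (3*I*(-sqrt(79) + 2*sqrt(17))/22) = 3*pi*(-2*sqrt(17) + sqrt(79))/11

Final answer: 3*pi*(-2*sqrt(17) + sqrt(79))/11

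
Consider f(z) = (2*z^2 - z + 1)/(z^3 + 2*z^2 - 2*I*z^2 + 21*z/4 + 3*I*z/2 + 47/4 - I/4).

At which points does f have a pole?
{-3/2 + I, -1 + 3*I, 1/2 - 2*I}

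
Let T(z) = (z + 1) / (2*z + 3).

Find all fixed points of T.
T(z) = z means z + 1 = z*(2*z + 3), i.e.
  2*z^2 + 2*z - 1 = 0.
Discriminant: (2)^2 - 4*(2)*(-1) = 12, so the roots are real.
  z = (-2 ± sqrt(12))/(2*(2))
Fixed points: {-sqrt(3)/2 - 1/2, -1/2 + sqrt(3)/2}

Final answer: {-sqrt(3)/2 - 1/2, -1/2 + sqrt(3)/2}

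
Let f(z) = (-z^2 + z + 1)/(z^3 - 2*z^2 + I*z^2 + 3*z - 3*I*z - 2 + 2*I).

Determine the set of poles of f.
The singularities of f are the zeros of the denominator. Factoring,
  z^3 - 2*z^2 + I*z^2 + 3*z - 3*I*z - 2 + 2*I = (z + 2*I)*(z - 1)*(z - 1 - I)
so the candidates are z = -2*I, z = 1, z = 1 + I.

Check the numerator P(z) = -z^2 + z + 1 at each one:
  P(-2*I) = 5 - 2*I ≠ 0, so z = -2*I is a (simple) pole.
  P(1) = 1 ≠ 0, so z = 1 is a (simple) pole.
  P(1 + I) = 2 - I ≠ 0, so z = 1 + I is a (simple) pole.

Poles of f: {-2*I, 1, 1 + I}

Final answer: {-2*I, 1, 1 + I}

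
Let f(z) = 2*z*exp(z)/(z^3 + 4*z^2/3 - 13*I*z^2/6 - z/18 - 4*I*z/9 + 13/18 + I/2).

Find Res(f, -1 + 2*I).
Write f(z) = P(z)/Q(z) with P(z) = 2*z*exp(z) and Q(z) = z^3 + 4*z^2/3 - 13*I*z^2/6 - z/18 - 4*I*z/9 + 13/18 + I/2.
The denominator factors as Q(z) = (z + 2/3 - I/2)*(z + 1 - 2*I)*(z - 1/3 + I/3), so z = -1 + 2*I is a simple zero of Q and P is analytic there; z = -1 + 2*I is therefore a simple pole and
  Res(f, z₀) = P(z₀)/Q'(z₀).

Q'(z) = 3*z^2 + 8*z/3 - 13*I*z/3 - 1/18 - 4*I/9, so Q'(-1 + 2*I) = -55/18 - 25*I/9.
P(-1 + 2*I) = (-2 + 4*I)*exp(-1 + 2*I).

Res(f, -1 + 2*I) = ((-2 + 4*I)*exp(-1 + 2*I))/(-55/18 - 25*I/9) = (-324/1105 - 1152*I/1105)*exp(-1 + 2*I)

Final answer: (-324/1105 - 1152*I/1105)*exp(-1 + 2*I)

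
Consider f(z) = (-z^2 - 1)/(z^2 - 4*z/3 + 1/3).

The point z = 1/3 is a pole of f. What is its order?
Factor the denominator:
  z^2 - 4*z/3 + 1/3 = (z - 1/3)*(z - 1)

The numerator P(z) = -z^2 - 1 has P(1/3) = -10/9 ≠ 0, so no factor of (z - 1/3) cancels.
Near z = 1/3 we can therefore write f(z) = g(z)/(z - 1/3) with g analytic at 1/3 and g(1/3) ≠ 0 (g is the numerator divided by the remaining denominator factors).

Hence z = 1/3 is a pole of order 1.

Final answer: 1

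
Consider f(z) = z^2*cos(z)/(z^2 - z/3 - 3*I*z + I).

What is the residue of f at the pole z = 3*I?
Write f(z) = P(z)/Q(z) with P(z) = z^2*cos(z) and Q(z) = z^2 - z/3 - 3*I*z + I.
The denominator factors as Q(z) = (z - 1/3)*(z - 3*I), so z = 3*I is a simple zero of Q and P is analytic there; z = 3*I is therefore a simple pole and
  Res(f, z₀) = P(z₀)/Q'(z₀).

Q'(z) = 2*z - 1/3 - 3*I, so Q'(3*I) = -1/3 + 3*I.
P(3*I) = -9*cosh(3).

Res(f, 3*I) = (-9*cosh(3))/(-1/3 + 3*I) = (27/82 + 243*I/82)*cosh(3)

Final answer: (27/82 + 243*I/82)*cosh(3)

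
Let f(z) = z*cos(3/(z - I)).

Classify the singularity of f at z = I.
essential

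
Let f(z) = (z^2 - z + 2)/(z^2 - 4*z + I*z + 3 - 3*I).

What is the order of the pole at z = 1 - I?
Factor the denominator:
  z^2 - 4*z + I*z + 3 - 3*I = (z - 1 + I)*(z - 3)

The numerator P(z) = z^2 - z + 2 has P(1 - I) = 1 - I ≠ 0, so no factor of (z - 1 + I) cancels.
Near z = 1 - I we can therefore write f(z) = g(z)/(z - 1 + I) with g analytic at 1 - I and g(1 - I) ≠ 0 (g is the numerator divided by the remaining denominator factors).

Hence z = 1 - I is a pole of order 1.

Final answer: 1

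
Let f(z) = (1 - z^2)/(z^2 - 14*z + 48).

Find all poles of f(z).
The singularities of f are the zeros of the denominator. Factoring,
  z^2 - 14*z + 48 = (z - 8)*(z - 6)
so the candidates are z = 8, z = 6.

Check the numerator P(z) = 1 - z^2 at each one:
  P(8) = -63 ≠ 0, so z = 8 is a (simple) pole.
  P(6) = -35 ≠ 0, so z = 6 is a (simple) pole.

Poles of f: {6, 8}

Final answer: {6, 8}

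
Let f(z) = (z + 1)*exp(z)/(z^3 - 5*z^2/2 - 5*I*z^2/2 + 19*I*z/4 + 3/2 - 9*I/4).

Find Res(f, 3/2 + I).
Write f(z) = P(z)/Q(z) with P(z) = (z + 1)*exp(z) and Q(z) = z^3 - 5*z^2/2 - 5*I*z^2/2 + 19*I*z/4 + 3/2 - 9*I/4.
The denominator factors as Q(z) = (z - 3/2 - I)*(z - 1)*(z - 3*I/2), so z = 3/2 + I is a simple zero of Q and P is analytic there; z = 3/2 + I is therefore a simple pole and
  Res(f, z₀) = P(z₀)/Q'(z₀).

Q'(z) = 3*z^2 - 5*z - 5*I*z + 19*I/4, so Q'(3/2 + I) = 5/4 + 5*I/4.
P(3/2 + I) = (5/2 + I)*exp(3/2 + I).

Res(f, 3/2 + I) = ((5/2 + I)*exp(3/2 + I))/(5/4 + 5*I/4) = (7/5 - 3*I/5)*exp(3/2 + I)

Final answer: (7/5 - 3*I/5)*exp(3/2 + I)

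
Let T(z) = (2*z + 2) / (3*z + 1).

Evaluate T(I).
Substitute z = I:
  numerator:   2*(I) + 2 = 2 + 2*I
  denominator: 3*(I) + 1 = 1 + 3*I
T(I) = (2 + 2*I)/(1 + 3*I); multiplying numerator and denominator by the conjugate 1 - 3*I gives (8 - 4*I)/10 = 4/5 - 2*I/5

Final answer: 4/5 - 2*I/5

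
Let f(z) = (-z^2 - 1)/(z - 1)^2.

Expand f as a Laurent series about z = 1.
Put w = z - (1), i.e. z = w + 1. The denominator is w^2, so it suffices to rewrite the numerator in powers of w.

P(z) = -z^2 - 1
P(w + 1) = -2 - 2*w - w^2

Dividing each term by w^2:
  f = -2/w^2 - 2/w - 1

Substituting back w = z - 1:
  f(z) = -2/(z - 1)^2 - 2/(z - 1) - 1

The series is finite because the numerator is a polynomial; the negative powers form the principal part, and the coefficient of 1/(z - 1) gives Res(f, 1) = -2.

Final answer: -2/(z - 1)^2 - 2/(z - 1) - 1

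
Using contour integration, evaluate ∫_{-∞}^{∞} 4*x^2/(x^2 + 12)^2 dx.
Let f(z) = 4*z^2/(z^2 + 12)^2. The denominator has no real zeros and deg Q - deg P = 2 ≥ 2, so the integral of f over the upper semicircle |z| = R tends to 0 as R → ∞. Closing the contour in the upper half-plane,
  ∫_{-∞}^{∞} f(x) dx = 2πi · Σ Res(f, z_k)  over the poles with Im z_k > 0.

Zeros of the denominator: z^2 + 12 = 0 gives z = ±2*sqrt(3)*I.
Upper half-plane: z = 2*sqrt(3)*I (a pole of order 2).

Write f(z) = g(z)/(z - 2*sqrt(3)*I)^2 with g(z) = 4*z^2/(z + 2*sqrt(3)*I)^2. For a double pole, Res(f, z₀) = g'(z₀):
  g'(z) = 16*sqrt(3)*I*z/(z + 2*sqrt(3)*I)^3
  Res(f, 2*sqrt(3)*I) = g'(2*sqrt(3)*I) = -sqrt(3)*I/6

∫_{-∞}^{∞} f(x) dx = 2πi · (-sqrt(3)*I/6) = sqrt(3)*pi/3

Final answer: sqrt(3)*pi/3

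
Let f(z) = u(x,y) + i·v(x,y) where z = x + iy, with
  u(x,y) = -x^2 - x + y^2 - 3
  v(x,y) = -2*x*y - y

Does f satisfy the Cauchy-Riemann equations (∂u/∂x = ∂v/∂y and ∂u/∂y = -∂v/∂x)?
∂u/∂x = -2*x - 1
∂v/∂y = -2*x - 1
∂u/∂y = 2*y
∂v/∂x = -2*y
∂u/∂x = ∂v/∂y and ∂u/∂y = -∂v/∂x hold identically; f is analytic.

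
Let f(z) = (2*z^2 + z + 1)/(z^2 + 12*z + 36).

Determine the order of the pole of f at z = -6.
Factor the denominator:
  z^2 + 12*z + 36 = (z + 6)^2

The numerator P(z) = 2*z^2 + z + 1 has P(-6) = 67 ≠ 0, so no factor of (z + 6) cancels.
Near z = -6 we can therefore write f(z) = g(z)/(z + 6)^2 with g analytic at -6 and g(-6) ≠ 0 (g is just the numerator).

Hence z = -6 is a pole of order 2.

Final answer: 2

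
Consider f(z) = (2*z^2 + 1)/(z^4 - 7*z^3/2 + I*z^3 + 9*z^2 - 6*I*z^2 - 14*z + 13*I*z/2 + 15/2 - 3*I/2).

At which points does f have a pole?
The singularities of f are the zeros of the denominator. Factoring,
  z^4 - 7*z^3/2 + I*z^3 + 9*z^2 - 6*I*z^2 - 14*z + 13*I*z/2 + 15/2 - 3*I/2 = (z + 3*I)*(z - 1)*(z - 3/2 - I)*(z - 1 - I)
so the candidates are z = -3*I, z = 1, z = 3/2 + I, z = 1 + I.

Check the numerator P(z) = 2*z^2 + 1 at each one:
  P(-3*I) = -17 ≠ 0, so z = -3*I is a (simple) pole.
  P(1) = 3 ≠ 0, so z = 1 is a (simple) pole.
  P(3/2 + I) = 7/2 + 6*I ≠ 0, so z = 3/2 + I is a (simple) pole.
  P(1 + I) = 1 + 4*I ≠ 0, so z = 1 + I is a (simple) pole.

Poles of f: {-3*I, 1, 1 + I, 3/2 + I}

Final answer: {-3*I, 1, 1 + I, 3/2 + I}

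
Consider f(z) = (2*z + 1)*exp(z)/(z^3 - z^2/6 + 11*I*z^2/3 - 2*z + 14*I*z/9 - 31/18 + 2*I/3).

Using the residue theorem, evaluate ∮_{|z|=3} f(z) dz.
By the residue theorem, ∮_C f(z) dz = 2πi · (sum of the residues of f at the poles inside |z| = 3).

The denominator factors as (z + 1/2 - I/3)*(z + I)*(z - 2/3 + 3*I), so the singularities of f are simple poles at z = -1/2 + I/3, z = -I, z = 2/3 - 3*I.
  |-1/2 + I/3|² = 13/36 < 9 = 3², so this pole is inside the contour.
  |-I|² = 1 < 9 = 3², so this pole is inside the contour.
  |2/3 - 3*I|² = 85/9 > 9 = 3², so this pole is outside the contour.

With P(z) = (2*z + 1)*exp(z) and Q(z) = z^3 - z^2/6 + 11*I*z^2/3 - 2*z + 14*I*z/9 - 31/18 + 2*I/3, each pole is simple, so Res(f, z₀) = P(z₀)/Q'(z₀) with Q'(z) = 3*z^2 - z/3 + 22*I*z/3 - 2 + 14*I/9.
  Res(f, -1/2 + I/3) = P(-1/2 + I/3)/Q'(-1/2 + I/3) = (2*I*exp(-1/2 + I/3)/3)/(-139/36 - 29*I/9) = (-2784/32777 - 3336*I/32777)*exp(-1/2 + I/3)
  Res(f, -I) = P(-I)/Q'(-I) = ((1 - 2*I)*exp(-I))/(7/3 + 17*I/9) = (-117/730 - 531*I/730)*exp(-I)

Sum of residues inside C: (-117/730 - 531*I/730)*exp(-I) + (-2784/32777 - 3336*I/32777)*exp(-1/2 + I/3)
∮_C f(z) dz = 2πi · ((-117/730 - 531*I/730)*exp(-I) + (-2784/32777 - 3336*I/32777)*exp(-1/2 + I/3)) = pi*(531/365 - 117*I/365)*exp(-I) + pi*(6672/32777 - 5568*I/32777)*exp(-1/2 + I/3)

Final answer: pi*(531/365 - 117*I/365)*exp(-I) + pi*(6672/32777 - 5568*I/32777)*exp(-1/2 + I/3)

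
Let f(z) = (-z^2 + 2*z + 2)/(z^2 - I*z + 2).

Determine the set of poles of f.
The singularities of f are the zeros of the denominator. Factoring,
  z^2 - I*z + 2 = (z - 2*I)*(z + I)
so the candidates are z = 2*I, z = -I.

Check the numerator P(z) = -z^2 + 2*z + 2 at each one:
  P(2*I) = 6 + 4*I ≠ 0, so z = 2*I is a (simple) pole.
  P(-I) = 3 - 2*I ≠ 0, so z = -I is a (simple) pole.

Poles of f: {-I, 2*I}

Final answer: {-I, 2*I}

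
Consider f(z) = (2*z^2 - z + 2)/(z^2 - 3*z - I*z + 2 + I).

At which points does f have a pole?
The singularities of f are the zeros of the denominator. Factoring,
  z^2 - 3*z - I*z + 2 + I = (z - 1)*(z - 2 - I)
so the candidates are z = 1, z = 2 + I.

Check the numerator P(z) = 2*z^2 - z + 2 at each one:
  P(1) = 3 ≠ 0, so z = 1 is a (simple) pole.
  P(2 + I) = 6 + 7*I ≠ 0, so z = 2 + I is a (simple) pole.

Poles of f: {1, 2 + I}

Final answer: {1, 2 + I}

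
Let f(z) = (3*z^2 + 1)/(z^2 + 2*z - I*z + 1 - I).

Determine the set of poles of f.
The singularities of f are the zeros of the denominator. Factoring,
  z^2 + 2*z - I*z + 1 - I = (z + 1)*(z + 1 - I)
so the candidates are z = -1, z = -1 + I.

Check the numerator P(z) = 3*z^2 + 1 at each one:
  P(-1) = 4 ≠ 0, so z = -1 is a (simple) pole.
  P(-1 + I) = 1 - 6*I ≠ 0, so z = -1 + I is a (simple) pole.

Poles of f: {-1, -1 + I}

Final answer: {-1, -1 + I}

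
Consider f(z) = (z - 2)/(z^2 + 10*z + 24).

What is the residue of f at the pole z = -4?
Write f(z) = P(z)/Q(z) with P(z) = z - 2 and Q(z) = z^2 + 10*z + 24.
The denominator factors as Q(z) = (z + 6)*(z + 4), so z = -4 is a simple zero of Q and P is analytic there; z = -4 is therefore a simple pole and
  Res(f, z₀) = P(z₀)/Q'(z₀).

Q'(z) = 2*z + 10, so Q'(-4) = 2.
P(-4) = -6.

Res(f, -4) = (-6)/(2) = -3

Final answer: -3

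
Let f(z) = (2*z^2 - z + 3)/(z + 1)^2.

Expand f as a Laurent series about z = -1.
6/(z + 1)^2 - 5/(z + 1) + 2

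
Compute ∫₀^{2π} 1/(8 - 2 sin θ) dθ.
Call the integral J. The integrand is 2π-periodic and we integrate over a full period, so shifting θ does not change the value (θ → θ + π/2 turns sin θ into cos θ; θ → θ + π flips the sign of the trig term). Hence
  J = ∫₀^{2π} dθ/(8 + 2 cos θ).
Put z = e^{iθ}: then cos θ = (z + 1/z)/2, dθ = dz/(iz), and z runs once counterclockwise around |z| = 1:
  J = ∮_{|z|=1} 1/(8 + 2*(z + 1/z)/2) · dz/(iz) = (2/i) ∮_{|z|=1} dz/(2*z^2 + 16*z + 2).
The roots of 2*z^2 + 16*z + 2 are z = (-8 ± sqrt(8^2 - 2^2))/2, with sqrt(60) = 2*sqrt(15); their product is 1, so only z₊ = -4 + sqrt(15) lies inside the unit circle (z₋ = -4 - sqrt(15) lies outside).
z₊ is a simple zero of q(z) = 2*z^2 + 16*z + 2, so Res(1/q, z₊) = 1/q'(z₊) with q'(z) = 4*z + 16; and q'(z₊) = 2*(z₊ - z₋) = 4*sqrt(15).
Therefore J = (2/i) · 2πi · 1/(4*sqrt(15)) = 2*pi/(2*sqrt(15)) = sqrt(15)*pi/15

Final answer: sqrt(15)*pi/15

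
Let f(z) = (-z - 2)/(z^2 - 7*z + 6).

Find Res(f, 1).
Write f(z) = P(z)/Q(z) with P(z) = -z - 2 and Q(z) = z^2 - 7*z + 6.
The denominator factors as Q(z) = (z - 1)*(z - 6), so z = 1 is a simple zero of Q and P is analytic there; z = 1 is therefore a simple pole and
  Res(f, z₀) = P(z₀)/Q'(z₀).

Q'(z) = 2*z - 7, so Q'(1) = -5.
P(1) = -3.

Res(f, 1) = (-3)/(-5) = 3/5

Final answer: 3/5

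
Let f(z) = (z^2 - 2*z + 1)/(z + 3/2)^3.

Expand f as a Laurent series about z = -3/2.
25/(4*(z + 3/2)^3) - 5/(z + 3/2)^2 + 1/(z + 3/2)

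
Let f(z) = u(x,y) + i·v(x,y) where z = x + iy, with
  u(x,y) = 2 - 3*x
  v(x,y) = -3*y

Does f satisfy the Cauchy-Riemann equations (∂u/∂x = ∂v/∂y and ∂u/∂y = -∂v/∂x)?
∂u/∂x = -3
∂v/∂y = -3
∂u/∂y = 0
∂v/∂x = 0
∂u/∂x = ∂v/∂y and ∂u/∂y = -∂v/∂x hold identically; f is analytic.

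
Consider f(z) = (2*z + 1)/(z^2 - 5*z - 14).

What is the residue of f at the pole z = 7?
5/3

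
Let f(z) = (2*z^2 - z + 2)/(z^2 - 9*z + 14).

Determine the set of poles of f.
{2, 7}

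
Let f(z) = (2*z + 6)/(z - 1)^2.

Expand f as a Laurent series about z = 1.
Put w = z - (1), i.e. z = w + 1. The denominator is w^2, so it suffices to rewrite the numerator in powers of w.

P(z) = 2*z + 6
P(w + 1) = 8 + 2*w

Dividing each term by w^2:
  f = 8/w^2 + 2/w

Substituting back w = z - 1:
  f(z) = 8/(z - 1)^2 + 2/(z - 1)

The series is finite because the numerator is a polynomial; the negative powers form the principal part, and the coefficient of 1/(z - 1) gives Res(f, 1) = 2.

Final answer: 8/(z - 1)^2 + 2/(z - 1)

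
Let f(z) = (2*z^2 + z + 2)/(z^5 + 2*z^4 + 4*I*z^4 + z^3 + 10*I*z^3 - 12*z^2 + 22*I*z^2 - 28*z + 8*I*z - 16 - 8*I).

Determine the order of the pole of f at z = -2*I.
3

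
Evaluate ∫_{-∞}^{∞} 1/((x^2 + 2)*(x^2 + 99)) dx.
Let f(z) = 1/((z^2 + 2)*(z^2 + 99)). The denominator has no real zeros and deg Q - deg P = 4 ≥ 2, so the integral of f over the upper semicircle |z| = R tends to 0 as R → ∞. Closing the contour in the upper half-plane,
  ∫_{-∞}^{∞} f(x) dx = 2πi · Σ Res(f, z_k)  over the poles with Im z_k > 0.

Zeros of the denominator: z^2 + 2 = 0 gives z = ±sqrt(2)*I; z^2 + 99 = 0 gives z = ±3*sqrt(11)*I.
Upper half-plane: z = 3*sqrt(11)*I, z = sqrt(2)*I (simple).

Each pole is a simple zero of Q(z) = z^4 + 101*z^2 + 198, so Res(f, z₀) = P(z₀)/Q'(z₀) with P(z) = 1, Q'(z) = 4*z^3 + 202*z:
  Res(f, 3*sqrt(11)*I) = (1)/(-582*sqrt(11)*I) = sqrt(11)*I/6402
  Res(f, sqrt(2)*I) = (1)/(194*sqrt(2)*I) = -sqrt(2)*I/388

Sum of residues: I*(-sqrt(2)/388 + sqrt(11)/6402)
∫_{-∞}^{∞} f(x) dx = 2πi · (I*(-sqrt(2)/388 + sqrt(11)/6402)) = pi*(-2*sqrt(11) + 33*sqrt(2))/6402

Final answer: pi*(-2*sqrt(11) + 33*sqrt(2))/6402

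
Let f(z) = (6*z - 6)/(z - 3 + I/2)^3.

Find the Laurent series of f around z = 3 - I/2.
Put w = z - (3 - I/2), i.e. z = w + 3 - I/2. The denominator is w^3, so it suffices to rewrite the numerator in powers of w.

P(z) = 6*z - 6
P(w + 3 - I/2) = 12 - 3*I + 6*w

Dividing each term by w^3:
  f = (12 - 3*I)/w^3 + 6/w^2

Substituting back w = z - 3 + I/2:
  f(z) = (12 - 3*I)/(z - 3 + I/2)^3 + 6/(z - 3 + I/2)^2

The series is finite because the numerator is a polynomial; the negative powers form the principal part.

Final answer: (12 - 3*I)/(z - 3 + I/2)^3 + 6/(z - 3 + I/2)^2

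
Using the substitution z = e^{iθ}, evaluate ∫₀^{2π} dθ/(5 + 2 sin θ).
Call the integral J. The integrand is 2π-periodic and we integrate over a full period, so shifting θ does not change the value (θ → θ + π/2 turns sin θ into cos θ). Hence
  J = ∫₀^{2π} dθ/(5 + 2 cos θ).
Put z = e^{iθ}: then cos θ = (z + 1/z)/2, dθ = dz/(iz), and z runs once counterclockwise around |z| = 1:
  J = ∮_{|z|=1} 1/(5 + 2*(z + 1/z)/2) · dz/(iz) = (2/i) ∮_{|z|=1} dz/(2*z^2 + 10*z + 2).
The roots of 2*z^2 + 10*z + 2 are z = (-5 ± sqrt(5^2 - 2^2))/2, with sqrt(21) = sqrt(21); their product is 1, so only z₊ = -5/2 + sqrt(21)/2 lies inside the unit circle (z₋ = -5/2 - sqrt(21)/2 lies outside).
z₊ is a simple zero of q(z) = 2*z^2 + 10*z + 2, so Res(1/q, z₊) = 1/q'(z₊) with q'(z) = 4*z + 10; and q'(z₊) = 2*(z₊ - z₋) = 2*sqrt(21).
Therefore J = (2/i) · 2πi · 1/(2*sqrt(21)) = 2*pi/(sqrt(21)) = 2*sqrt(21)*pi/21

Final answer: 2*sqrt(21)*pi/21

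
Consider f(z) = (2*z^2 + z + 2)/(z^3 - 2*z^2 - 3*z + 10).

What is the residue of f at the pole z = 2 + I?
13/17 - 49*I/34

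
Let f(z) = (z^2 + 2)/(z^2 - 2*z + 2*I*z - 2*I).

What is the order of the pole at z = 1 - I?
2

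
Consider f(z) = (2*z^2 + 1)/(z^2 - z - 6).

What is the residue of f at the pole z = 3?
Write f(z) = P(z)/Q(z) with P(z) = 2*z^2 + 1 and Q(z) = z^2 - z - 6.
The denominator factors as Q(z) = (z + 2)*(z - 3), so z = 3 is a simple zero of Q and P is analytic there; z = 3 is therefore a simple pole and
  Res(f, z₀) = P(z₀)/Q'(z₀).

Q'(z) = 2*z - 1, so Q'(3) = 5.
P(3) = 19.

Res(f, 3) = (19)/(5) = 19/5

Final answer: 19/5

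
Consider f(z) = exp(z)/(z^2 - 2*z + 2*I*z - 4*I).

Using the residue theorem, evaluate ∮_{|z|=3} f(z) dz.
By the residue theorem, ∮_C f(z) dz = 2πi · (sum of the residues of f at the poles inside |z| = 3).

The denominator factors as (z + 2*I)*(z - 2), so the singularities of f are simple poles at z = -2*I, z = 2.
  |-2*I|² = 4 < 9 = 3², so this pole is inside the contour.
  |2|² = 4 < 9 = 3², so this pole is inside the contour.

With P(z) = exp(z) and Q(z) = z^2 - 2*z + 2*I*z - 4*I, each pole is simple, so Res(f, z₀) = P(z₀)/Q'(z₀) with Q'(z) = 2*z - 2 + 2*I.
  Res(f, -2*I) = P(-2*I)/Q'(-2*I) = (exp(-2*I))/(-2 - 2*I) = (-1/4 + I/4)*exp(-2*I)
  Res(f, 2) = P(2)/Q'(2) = (exp(2))/(2 + 2*I) = (1/4 - I/4)*exp(2)

Sum of residues inside C: (1/4 - I/4)*exp(2) + (-1/4 + I/4)*exp(-2*I)
∮_C f(z) dz = 2πi · ((1/4 - I/4)*exp(2) + (-1/4 + I/4)*exp(-2*I)) = pi*(-1/2 - I/2)*exp(-2*I) + pi*(1/2 + I/2)*exp(2)

Final answer: pi*(-1/2 - I/2)*exp(-2*I) + pi*(1/2 + I/2)*exp(2)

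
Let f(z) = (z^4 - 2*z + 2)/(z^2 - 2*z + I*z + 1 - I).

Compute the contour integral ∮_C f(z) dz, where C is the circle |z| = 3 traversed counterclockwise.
By the residue theorem, ∮_C f(z) dz = 2πi · (sum of the residues of f at the poles inside |z| = 3).

The denominator factors as (z - 1 + I)*(z - 1), so the singularities of f are simple poles at z = 1 - I, z = 1.
  |1 - I|² = 2 < 9 = 3², so this pole is inside the contour.
  |1|² = 1 < 9 = 3², so this pole is inside the contour.

With P(z) = z^4 - 2*z + 2 and Q(z) = z^2 - 2*z + I*z + 1 - I, each pole is simple, so Res(f, z₀) = P(z₀)/Q'(z₀) with Q'(z) = 2*z - 2 + I.
  Res(f, 1 - I) = P(1 - I)/Q'(1 - I) = (-4 + 2*I)/(-I) = -2 - 4*I
  Res(f, 1) = P(1)/Q'(1) = (1)/(I) = -I

Sum of residues inside C: -2 - 5*I
∮_C f(z) dz = 2πi · (-2 - 5*I) = pi*(10 - 4*I)

Final answer: pi*(10 - 4*I)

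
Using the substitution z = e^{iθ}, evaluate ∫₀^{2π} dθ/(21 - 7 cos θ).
sqrt(2)*pi/14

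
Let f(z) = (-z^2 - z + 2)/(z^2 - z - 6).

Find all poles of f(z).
The singularities of f are the zeros of the denominator. Factoring,
  z^2 - z - 6 = (z + 2)*(z - 3)
so the candidates are z = -2, z = 3.

Check the numerator P(z) = -z^2 - z + 2 at each one:
  P(-2) = 0, so the factor (z + 2) cancels and z = -2 is only a removable singularity, not a pole.
  P(3) = -10 ≠ 0, so z = 3 is a (simple) pole.

Poles of f: {3}

Final answer: {3}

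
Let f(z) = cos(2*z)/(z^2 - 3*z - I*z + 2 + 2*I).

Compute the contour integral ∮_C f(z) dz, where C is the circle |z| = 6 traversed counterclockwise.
By the residue theorem, ∮_C f(z) dz = 2πi · (sum of the residues of f at the poles inside |z| = 6).

The denominator factors as (z - 1 - I)*(z - 2), so the singularities of f are simple poles at z = 1 + I, z = 2.
  |1 + I|² = 2 < 36 = 6², so this pole is inside the contour.
  |2|² = 4 < 36 = 6², so this pole is inside the contour.

With P(z) = cos(2*z) and Q(z) = z^2 - 3*z - I*z + 2 + 2*I, each pole is simple, so Res(f, z₀) = P(z₀)/Q'(z₀) with Q'(z) = 2*z - 3 - I.
  Res(f, 1 + I) = P(1 + I)/Q'(1 + I) = (cos(2 + 2*I))/(-1 + I) = (-1/2 - I/2)*cos(2 + 2*I)
  Res(f, 2) = P(2)/Q'(2) = (cos(4))/(1 - I) = (1/2 + I/2)*cos(4)

Sum of residues inside C: (1/2 + I/2)*cos(4) + (-1/2 - I/2)*cos(2 + 2*I)
∮_C f(z) dz = 2πi · ((1/2 + I/2)*cos(4) + (-1/2 - I/2)*cos(2 + 2*I)) = pi*(1 - I)*cos(2 + 2*I) + pi*(-1 + I)*cos(4)

Final answer: pi*(1 - I)*cos(2 + 2*I) + pi*(-1 + I)*cos(4)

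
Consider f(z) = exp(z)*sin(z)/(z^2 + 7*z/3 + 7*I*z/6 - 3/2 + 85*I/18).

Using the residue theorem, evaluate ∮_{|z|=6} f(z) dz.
By the residue theorem, ∮_C f(z) dz = 2πi · (sum of the residues of f at the poles inside |z| = 6).

The denominator factors as (z + 3 - I/3)*(z - 2/3 + 3*I/2), so the singularities of f are simple poles at z = -3 + I/3, z = 2/3 - 3*I/2.
  |-3 + I/3|² = 82/9 < 36 = 6², so this pole is inside the contour.
  |2/3 - 3*I/2|² = 97/36 < 36 = 6², so this pole is inside the contour.

With P(z) = exp(z)*sin(z) and Q(z) = z^2 + 7*z/3 + 7*I*z/6 - 3/2 + 85*I/18, each pole is simple, so Res(f, z₀) = P(z₀)/Q'(z₀) with Q'(z) = 2*z + 7/3 + 7*I/6.
  Res(f, -3 + I/3) = P(-3 + I/3)/Q'(-3 + I/3) = (-exp(-3 + I/3)*sin(3 - I/3))/(-11/3 + 11*I/6) = (12/55 + 6*I/55)*exp(-3 + I/3)*sin(3 - I/3)
  Res(f, 2/3 - 3*I/2) = P(2/3 - 3*I/2)/Q'(2/3 - 3*I/2) = (exp(2/3 - 3*I/2)*sin(2/3 - 3*I/2))/(11/3 - 11*I/6) = (12/55 + 6*I/55)*exp(2/3 - 3*I/2)*sin(2/3 - 3*I/2)

Sum of residues inside C: (12/55 + 6*I/55)*exp(2/3 - 3*I/2)*sin(2/3 - 3*I/2) + (12/55 + 6*I/55)*exp(-3 + I/3)*sin(3 - I/3)
∮_C f(z) dz = 2πi · ((12/55 + 6*I/55)*exp(2/3 - 3*I/2)*sin(2/3 - 3*I/2) + (12/55 + 6*I/55)*exp(-3 + I/3)*sin(3 - I/3)) = pi*(-12/55 + 24*I/55)*exp(2/3 - 3*I/2)*sin(2/3 - 3*I/2) + pi*(-12/55 + 24*I/55)*exp(-3 + I/3)*sin(3 - I/3)

Final answer: pi*(-12/55 + 24*I/55)*exp(2/3 - 3*I/2)*sin(2/3 - 3*I/2) + pi*(-12/55 + 24*I/55)*exp(-3 + I/3)*sin(3 - I/3)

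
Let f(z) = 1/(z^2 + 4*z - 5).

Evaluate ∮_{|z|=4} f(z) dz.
By the residue theorem, ∮_C f(z) dz = 2πi · (sum of the residues of f at the poles inside |z| = 4).

The denominator factors as (z - 1)*(z + 5), so the singularities of f are simple poles at z = 1, z = -5.
  |1|² = 1 < 16 = 4², so this pole is inside the contour.
  |-5|² = 25 > 16 = 4², so this pole is outside the contour.

With P(z) = 1 and Q(z) = z^2 + 4*z - 5, each pole is simple, so Res(f, z₀) = P(z₀)/Q'(z₀) with Q'(z) = 2*z + 4.
  Res(f, 1) = P(1)/Q'(1) = (1)/(6) = 1/6

∮_C f(z) dz = 2πi · (1/6) = I*pi/3

Final answer: I*pi/3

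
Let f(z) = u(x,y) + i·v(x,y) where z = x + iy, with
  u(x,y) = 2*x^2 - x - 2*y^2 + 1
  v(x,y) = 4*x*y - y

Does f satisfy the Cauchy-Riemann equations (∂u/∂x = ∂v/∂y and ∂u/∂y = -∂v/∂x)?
∂u/∂x = 4*x - 1
∂v/∂y = 4*x - 1
∂u/∂y = -4*y
∂v/∂x = 4*y
∂u/∂x = ∂v/∂y and ∂u/∂y = -∂v/∂x hold identically; f is analytic.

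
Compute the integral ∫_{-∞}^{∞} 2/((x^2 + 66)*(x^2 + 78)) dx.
pi*(-11*sqrt(78) + 13*sqrt(66))/5148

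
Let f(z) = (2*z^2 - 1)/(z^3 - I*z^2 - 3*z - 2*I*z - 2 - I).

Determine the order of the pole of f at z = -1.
Factor the denominator:
  z^3 - I*z^2 - 3*z - 2*I*z - 2 - I = (z + 1)^2*(z - 2 - I)

The numerator P(z) = 2*z^2 - 1 has P(-1) = 1 ≠ 0, so no factor of (z + 1) cancels.
Near z = -1 we can therefore write f(z) = g(z)/(z + 1)^2 with g analytic at -1 and g(-1) ≠ 0 (g is the numerator divided by the remaining denominator factors).

Hence z = -1 is a pole of order 2.

Final answer: 2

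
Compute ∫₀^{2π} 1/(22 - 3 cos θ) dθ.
2*sqrt(19)*pi/95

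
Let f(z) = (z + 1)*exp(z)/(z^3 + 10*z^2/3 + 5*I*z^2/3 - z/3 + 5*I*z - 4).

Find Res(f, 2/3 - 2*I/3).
Write f(z) = P(z)/Q(z) with P(z) = (z + 1)*exp(z) and Q(z) = z^3 + 10*z^2/3 + 5*I*z^2/3 - z/3 + 5*I*z - 4.
The denominator factors as Q(z) = (z + 1 + I)*(z + 3)*(z - 2/3 + 2*I/3), so z = 2/3 - 2*I/3 is a simple zero of Q and P is analytic there; z = 2/3 - 2*I/3 is therefore a simple pole and
  Res(f, z₀) = P(z₀)/Q'(z₀).

Q'(z) = 3*z^2 + 20*z/3 + 10*I*z/3 - 1/3 + 5*I, so Q'(2/3 - 2*I/3) = 19/3 + I/9.
P(2/3 - 2*I/3) = (5/3 - 2*I/3)*exp(2/3 - 2*I/3).

Res(f, 2/3 - 2*I/3) = ((5/3 - 2*I/3)*exp(2/3 - 2*I/3))/(19/3 + I/9) = (849/3250 - 357*I/3250)*exp(2/3 - 2*I/3)

Final answer: (849/3250 - 357*I/3250)*exp(2/3 - 2*I/3)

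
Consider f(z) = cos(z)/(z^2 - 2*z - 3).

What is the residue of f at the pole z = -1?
-cos(1)/4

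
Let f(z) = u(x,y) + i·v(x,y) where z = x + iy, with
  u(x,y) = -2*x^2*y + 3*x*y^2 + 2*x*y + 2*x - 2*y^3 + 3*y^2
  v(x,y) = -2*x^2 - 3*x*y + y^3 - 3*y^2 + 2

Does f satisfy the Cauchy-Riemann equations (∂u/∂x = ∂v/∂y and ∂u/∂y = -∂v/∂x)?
∂u/∂x = -4*x*y + 3*y^2 + 2*y + 2
∂v/∂y = -3*x + 3*y^2 - 6*y
∂u/∂y = -2*x^2 + 6*x*y + 2*x - 6*y^2 + 6*y
∂v/∂x = -4*x - 3*y
∂u/∂x ≠ ∂v/∂y and ∂u/∂y ≠ -∂v/∂x; the Cauchy-Riemann equations are not satisfied, so f is not analytic.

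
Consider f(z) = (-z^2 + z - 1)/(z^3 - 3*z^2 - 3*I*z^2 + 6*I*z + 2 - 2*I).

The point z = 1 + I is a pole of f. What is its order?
Factor the denominator:
  z^3 - 3*z^2 - 3*I*z^2 + 6*I*z + 2 - 2*I = (z - 1 - I)^3

The numerator P(z) = -z^2 + z - 1 has P(1 + I) = -I ≠ 0, so no factor of (z - 1 - I) cancels.
Near z = 1 + I we can therefore write f(z) = g(z)/(z - 1 - I)^3 with g analytic at 1 + I and g(1 + I) ≠ 0 (g is just the numerator).

Hence z = 1 + I is a pole of order 3.

Final answer: 3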